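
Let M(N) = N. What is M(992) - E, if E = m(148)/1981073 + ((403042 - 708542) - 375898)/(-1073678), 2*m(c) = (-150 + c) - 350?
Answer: 1054334255154661/1063517248247 ≈ 991.37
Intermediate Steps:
m(c) = -250 + c/2 (m(c) = ((-150 + c) - 350)/2 = (-500 + c)/2 = -250 + c/2)
E = 674855106363/1063517248247 (E = (-250 + (1/2)*148)/1981073 + ((403042 - 708542) - 375898)/(-1073678) = (-250 + 74)*(1/1981073) + (-305500 - 375898)*(-1/1073678) = -176*1/1981073 - 681398*(-1/1073678) = -176/1981073 + 340699/536839 = 674855106363/1063517248247 ≈ 0.63455)
M(992) - E = 992 - 1*674855106363/1063517248247 = 992 - 674855106363/1063517248247 = 1054334255154661/1063517248247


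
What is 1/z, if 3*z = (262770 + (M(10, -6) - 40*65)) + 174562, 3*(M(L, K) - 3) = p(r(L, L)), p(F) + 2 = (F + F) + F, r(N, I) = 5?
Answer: 9/1304218 ≈ 6.9007e-6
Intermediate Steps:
p(F) = -2 + 3*F (p(F) = -2 + ((F + F) + F) = -2 + (2*F + F) = -2 + 3*F)
M(L, K) = 22/3 (M(L, K) = 3 + (-2 + 3*5)/3 = 3 + (-2 + 15)/3 = 3 + (⅓)*13 = 3 + 13/3 = 22/3)
z = 1304218/9 (z = ((262770 + (22/3 - 40*65)) + 174562)/3 = ((262770 + (22/3 - 2600)) + 174562)/3 = ((262770 - 7778/3) + 174562)/3 = (780532/3 + 174562)/3 = (⅓)*(1304218/3) = 1304218/9 ≈ 1.4491e+5)
1/z = 1/(1304218/9) = 9/1304218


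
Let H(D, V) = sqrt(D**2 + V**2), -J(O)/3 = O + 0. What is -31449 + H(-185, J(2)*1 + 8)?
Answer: -31449 + sqrt(34229) ≈ -31264.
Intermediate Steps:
J(O) = -3*O (J(O) = -3*(O + 0) = -3*O)
-31449 + H(-185, J(2)*1 + 8) = -31449 + sqrt((-185)**2 + (-3*2*1 + 8)**2) = -31449 + sqrt(34225 + (-6*1 + 8)**2) = -31449 + sqrt(34225 + (-6 + 8)**2) = -31449 + sqrt(34225 + 2**2) = -31449 + sqrt(34225 + 4) = -31449 + sqrt(34229)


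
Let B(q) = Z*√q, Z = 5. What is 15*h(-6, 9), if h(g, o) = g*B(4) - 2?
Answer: -930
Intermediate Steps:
B(q) = 5*√q
h(g, o) = -2 + 10*g (h(g, o) = g*(5*√4) - 2 = g*(5*2) - 2 = g*10 - 2 = 10*g - 2 = -2 + 10*g)
15*h(-6, 9) = 15*(-2 + 10*(-6)) = 15*(-2 - 60) = 15*(-62) = -930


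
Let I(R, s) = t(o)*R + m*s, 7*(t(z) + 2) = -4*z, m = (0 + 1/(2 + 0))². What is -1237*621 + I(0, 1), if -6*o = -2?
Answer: -3072707/4 ≈ -7.6818e+5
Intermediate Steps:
o = ⅓ (o = -⅙*(-2) = ⅓ ≈ 0.33333)
m = ¼ (m = (0 + 1/2)² = (0 + ½)² = (½)² = ¼ ≈ 0.25000)
t(z) = -2 - 4*z/7 (t(z) = -2 + (-4*z)/7 = -2 - 4*z/7)
I(R, s) = -46*R/21 + s/4 (I(R, s) = (-2 - 4/7*⅓)*R + s/4 = (-2 - 4/21)*R + s/4 = -46*R/21 + s/4)
-1237*621 + I(0, 1) = -1237*621 + (-46/21*0 + (¼)*1) = -768177 + (0 + ¼) = -768177 + ¼ = -3072707/4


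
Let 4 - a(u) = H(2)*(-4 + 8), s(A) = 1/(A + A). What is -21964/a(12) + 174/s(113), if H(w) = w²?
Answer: 123463/3 ≈ 41154.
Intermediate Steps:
s(A) = 1/(2*A)
a(u) = -12 (a(u) = 4 - 2²*(-4 + 8) = 4 - 4*4 = 4 - 1*16 = 4 - 16 = -12)
-21964/a(12) + 174/s(113) = -21964/(-12) + 174/(((½)/113)) = -21964*(-1/12) + 174/(((½)*(1/113))) = 5491/3 + 174/(1/226) = 5491/3 + 174*226 = 5491/3 + 39324 = 123463/3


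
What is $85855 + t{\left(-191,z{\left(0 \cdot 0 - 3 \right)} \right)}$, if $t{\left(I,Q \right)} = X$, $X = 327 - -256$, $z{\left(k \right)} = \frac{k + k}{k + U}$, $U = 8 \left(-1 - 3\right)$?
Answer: $86438$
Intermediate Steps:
$U = -32$ ($U = 8 \left(-4\right) = -32$)
$z{\left(k \right)} = \frac{2 k}{-32 + k}$ ($z{\left(k \right)} = \frac{k + k}{k - 32} = \frac{2 k}{-32 + k}$)
$X = 583$ ($X = 327 + 256 = 583$)
$t{\left(I,Q \right)} = 583$
$85855 + t{\left(-191,z{\left(0 \cdot 0 - 3 \right)} \right)} = 85855 + 583 = 86438$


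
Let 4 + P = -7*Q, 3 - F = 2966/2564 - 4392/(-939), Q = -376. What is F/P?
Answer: -1137229/1054527048 ≈ -0.0010784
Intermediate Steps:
F = -1137229/401266 (F = 3 - (2966/2564 - 4392/(-939)) = 3 - (2966*(1/2564) - 4392*(-1/939)) = 3 - (1483/1282 + 1464/313) = 3 - 1*2341027/401266 = 3 - 2341027/401266 = -1137229/401266 ≈ -2.8341)
P = 2628 (P = -4 - 7*(-376) = -4 + 2632 = 2628)
F/P = -1137229/401266/2628 = -1137229/401266*1/2628 = -1137229/1054527048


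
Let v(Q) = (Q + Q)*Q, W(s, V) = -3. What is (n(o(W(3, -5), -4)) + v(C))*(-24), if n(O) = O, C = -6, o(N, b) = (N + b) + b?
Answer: -1464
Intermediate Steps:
o(N, b) = N + 2*b
v(Q) = 2*Q**2 (v(Q) = (2*Q)*Q = 2*Q**2)
(n(o(W(3, -5), -4)) + v(C))*(-24) = ((-3 + 2*(-4)) + 2*(-6)**2)*(-24) = ((-3 - 8) + 2*36)*(-24) = (-11 + 72)*(-24) = 61*(-24) = -1464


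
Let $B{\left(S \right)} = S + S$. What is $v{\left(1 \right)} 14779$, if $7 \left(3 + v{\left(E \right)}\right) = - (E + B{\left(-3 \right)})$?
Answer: $- \frac{236464}{7} \approx -33781.0$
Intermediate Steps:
$B{\left(S \right)} = 2 S$
$v{\left(E \right)} = - \frac{15}{7} - \frac{E}{7}$ ($v{\left(E \right)} = -3 + \frac{\left(-1\right) \left(E + 2 \left(-3\right)\right)}{7} = -3 + \frac{\left(-1\right) \left(E - 6\right)}{7} = -3 + \frac{\left(-1\right) \left(-6 + E\right)}{7} = -3 + \frac{6 - E}{7} = -3 - \left(- \frac{6}{7} + \frac{E}{7}\right) = - \frac{15}{7} - \frac{E}{7}$)
$v{\left(1 \right)} 14779 = \left(- \frac{15}{7} - \frac{1}{7}\right) 14779 = \left(- \frac{16}{7}\right) 14779 = - \frac{236464}{7}$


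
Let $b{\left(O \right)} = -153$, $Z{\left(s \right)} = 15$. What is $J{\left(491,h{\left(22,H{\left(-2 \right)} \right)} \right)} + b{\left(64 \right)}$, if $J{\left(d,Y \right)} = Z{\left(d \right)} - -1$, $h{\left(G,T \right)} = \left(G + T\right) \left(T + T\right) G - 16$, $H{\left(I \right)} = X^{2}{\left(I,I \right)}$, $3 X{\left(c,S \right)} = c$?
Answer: $-137$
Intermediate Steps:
$X{\left(c,S \right)} = \frac{c}{3}$
$H{\left(I \right)} = \frac{I^{2}}{9}$ ($H{\left(I \right)} = \left(\frac{I}{3}\right)^{2} = \frac{I^{2}}{9}$)
$h{\left(G,T \right)} = -16 + 2 G T \left(G + T\right)$ ($h{\left(G,T \right)} = \left(G + T\right) 2 T G - 16 = 2 T \left(G + T\right) G - 16 = 2 G T \left(G + T\right) - 16 = -16 + 2 G T \left(G + T\right)$)
$J{\left(d,Y \right)} = 16$ ($J{\left(d,Y \right)} = 15 - -1 = 15 + 1 = 16$)
$J{\left(491,h{\left(22,H{\left(-2 \right)} \right)} \right)} + b{\left(64 \right)} = 16 - 153 = -137$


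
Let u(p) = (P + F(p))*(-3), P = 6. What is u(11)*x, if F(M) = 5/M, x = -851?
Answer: 181263/11 ≈ 16478.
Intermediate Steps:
u(p) = -18 - 15/p (u(p) = (6 + 5/p)*(-3) = -18 - 15/p)
u(11)*x = (-18 - 15/11)*(-851) = -213/11*(-851) = 181263/11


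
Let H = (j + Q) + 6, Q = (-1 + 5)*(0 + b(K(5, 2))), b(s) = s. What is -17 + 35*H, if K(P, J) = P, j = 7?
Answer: 1138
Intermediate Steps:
Q = 20 (Q = (-1 + 5)*(0 + 5) = 4*5 = 20)
H = 33 (H = (7 + 20) + 6 = 27 + 6 = 33)
-17 + 35*H = -17 + 35*33 = -17 + 1155 = 1138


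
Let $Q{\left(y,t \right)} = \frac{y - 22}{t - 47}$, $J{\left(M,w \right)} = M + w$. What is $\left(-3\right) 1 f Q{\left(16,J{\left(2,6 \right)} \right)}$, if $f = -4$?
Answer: $\frac{24}{13} \approx 1.8462$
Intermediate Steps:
$Q{\left(y,t \right)} = \frac{-22 + y}{-47 + t}$
$\left(-3\right) 1 f Q{\left(16,J{\left(2,6 \right)} \right)} = \left(-3\right) 1 \left(-4\right) \frac{-22 + 16}{-47 + \left(2 + 6\right)} = \left(-3\right) \left(-4\right) \frac{1}{-47 + 8} \left(-6\right) = 12 \frac{1}{-39} \left(-6\right) = 12 \left(\left(- \frac{1}{39}\right) \left(-6\right)\right) = 12 \cdot \frac{2}{13} = \frac{24}{13}$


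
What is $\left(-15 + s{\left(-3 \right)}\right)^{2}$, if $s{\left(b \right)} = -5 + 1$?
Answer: $361$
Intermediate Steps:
$s{\left(b \right)} = -4$
$\left(-15 + s{\left(-3 \right)}\right)^{2} = \left(-15 - 4\right)^{2} = \left(-19\right)^{2} = 361$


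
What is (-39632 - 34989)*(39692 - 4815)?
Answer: -2602556617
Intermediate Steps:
(-39632 - 34989)*(39692 - 4815) = -74621*34877 = -2602556617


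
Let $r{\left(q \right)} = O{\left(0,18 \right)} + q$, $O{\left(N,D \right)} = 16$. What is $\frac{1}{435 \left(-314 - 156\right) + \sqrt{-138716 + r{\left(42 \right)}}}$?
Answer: $- \frac{102225}{20899970579} - \frac{i \sqrt{138658}}{41799941158} \approx -4.8912 \cdot 10^{-6} - 8.9083 \cdot 10^{-9} i$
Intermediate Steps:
$r{\left(q \right)} = 16 + q$
$\frac{1}{435 \left(-314 - 156\right) + \sqrt{-138716 + r{\left(42 \right)}}} = \frac{1}{435 \left(-314 - 156\right) + \sqrt{-138716 + \left(16 + 42\right)}} = \frac{1}{435 \left(-314 - 156\right) + \sqrt{-138716 + 58}} = \frac{1}{435 \left(-314 - 156\right) + \sqrt{-138658}} = \frac{1}{435 \left(-470\right) + i \sqrt{138658}} = \frac{1}{-204450 + i \sqrt{138658}}$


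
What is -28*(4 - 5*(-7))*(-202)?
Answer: 220584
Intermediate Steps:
-28*(4 - 5*(-7))*(-202) = -28*(4 + 35)*(-202) = -28*39*(-202) = -1092*(-202) = 220584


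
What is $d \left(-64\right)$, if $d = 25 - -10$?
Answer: $-2240$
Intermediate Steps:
$d = 35$ ($d = 25 + 10 = 35$)
$d \left(-64\right) = 35 \left(-64\right) = -2240$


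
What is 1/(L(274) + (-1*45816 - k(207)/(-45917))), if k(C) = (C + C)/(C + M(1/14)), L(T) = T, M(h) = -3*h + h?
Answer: -33243908/1513994056687 ≈ -2.1958e-5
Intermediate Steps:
M(h) = -2*h
k(C) = 2*C/(-⅐ + C) (k(C) = (C + C)/(C - 2/14) = (2*C)/(C - 2*1/14) = (2*C)/(C - ⅐) = (2*C)/(-⅐ + C) = 2*C/(-⅐ + C))
1/(L(274) + (-1*45816 - k(207)/(-45917))) = 1/(274 + (-1*45816 - 14*207/(-1 + 7*207)/(-45917))) = 1/(274 + (-45816 - 14*207/(-1 + 1449)*(-1)/45917)) = 1/(274 + (-45816 - 14*207/1448*(-1)/45917)) = 1/(274 + (-45816 - 14*207*(1/1448)*(-1)/45917)) = 1/(274 + (-45816 - 1449*(-1)/(724*45917))) = 1/(274 + (-45816 - 1*(-1449/33243908))) = 1/(274 + (-45816 + 1449/33243908)) = 1/(274 - 1523102887479/33243908) = 1/(-1513994056687/33243908) = -33243908/1513994056687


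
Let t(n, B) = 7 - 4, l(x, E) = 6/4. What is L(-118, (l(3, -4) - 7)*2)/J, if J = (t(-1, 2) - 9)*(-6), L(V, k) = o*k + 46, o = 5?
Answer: -¼ ≈ -0.25000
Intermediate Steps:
l(x, E) = 3/2 (l(x, E) = 6*(¼) = 3/2)
t(n, B) = 3
L(V, k) = 46 + 5*k (L(V, k) = 5*k + 46 = 46 + 5*k)
J = 36 (J = (3 - 9)*(-6) = -6*(-6) = 36)
L(-118, (l(3, -4) - 7)*2)/J = (46 + 5*((3/2 - 7)*2))/36 = (46 + 5*(-11/2*2))*(1/36) = (46 + 5*(-11))*(1/36) = (46 - 55)*(1/36) = -9*1/36 = -¼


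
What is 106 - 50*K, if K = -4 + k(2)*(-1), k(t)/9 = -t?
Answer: -594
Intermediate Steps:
k(t) = -9*t (k(t) = 9*(-t) = -9*t)
K = 14 (K = -4 - 9*2*(-1) = -4 - 18*(-1) = -4 + 18 = 14)
106 - 50*K = 106 - 50*14 = 106 - 700 = -594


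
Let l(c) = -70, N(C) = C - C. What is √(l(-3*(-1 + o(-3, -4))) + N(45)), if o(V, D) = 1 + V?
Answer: I*√70 ≈ 8.3666*I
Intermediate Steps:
N(C) = 0
√(l(-3*(-1 + o(-3, -4))) + N(45)) = √(-70 + 0) = √(-70) = I*√70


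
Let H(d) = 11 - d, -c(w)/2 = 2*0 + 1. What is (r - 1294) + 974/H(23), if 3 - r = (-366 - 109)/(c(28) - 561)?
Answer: -4638029/3378 ≈ -1373.0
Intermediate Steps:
c(w) = -2 (c(w) = -2*(2*0 + 1) = -2*(0 + 1) = -2*1 = -2)
r = 1214/563 (r = 3 - (-366 - 109)/(-2 - 561) = 3 - (-475)/(-563) = 3 - (-475)*(-1)/563 = 3 - 1*475/563 = 3 - 475/563 = 1214/563 ≈ 2.1563)
(r - 1294) + 974/H(23) = (1214/563 - 1294) + 974/(11 - 1*23) = -727308/563 + 974/(11 - 23) = -727308/563 + 974/(-12) = -727308/563 + 974*(-1/12) = -727308/563 - 487/6 = -4638029/3378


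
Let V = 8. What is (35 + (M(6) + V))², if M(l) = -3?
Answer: 1600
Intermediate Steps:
(35 + (M(6) + V))² = (35 + (-3 + 8))² = (35 + 5)² = 40² = 1600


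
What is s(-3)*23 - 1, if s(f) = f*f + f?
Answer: 137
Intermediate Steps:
s(f) = f + f² (s(f) = f² + f = f + f²)
s(-3)*23 - 1 = -3*(1 - 3)*23 - 1 = -3*(-2)*23 - 1 = 6*23 - 1 = 138 - 1 = 137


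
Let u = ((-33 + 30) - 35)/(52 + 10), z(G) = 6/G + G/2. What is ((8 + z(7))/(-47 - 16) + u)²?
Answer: 489338641/747584964 ≈ 0.65456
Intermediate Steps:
z(G) = G/2 + 6/G (z(G) = 6/G + G*(½) = 6/G + G/2 = G/2 + 6/G)
u = -19/31 (u = (-3 - 35)/62 = -38*1/62 = -19/31 ≈ -0.61290)
((8 + z(7))/(-47 - 16) + u)² = ((8 + ((½)*7 + 6/7))/(-47 - 16) - 19/31)² = ((8 + (7/2 + 6*(⅐)))/(-63) - 19/31)² = ((8 + (7/2 + 6/7))*(-1/63) - 19/31)² = ((8 + 61/14)*(-1/63) - 19/31)² = ((173/14)*(-1/63) - 19/31)² = (-173/882 - 19/31)² = (-22121/27342)² = 489338641/747584964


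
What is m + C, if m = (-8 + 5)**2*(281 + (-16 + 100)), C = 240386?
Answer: 243671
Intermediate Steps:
m = 3285 (m = (-3)**2*(281 + 84) = 9*365 = 3285)
m + C = 3285 + 240386 = 243671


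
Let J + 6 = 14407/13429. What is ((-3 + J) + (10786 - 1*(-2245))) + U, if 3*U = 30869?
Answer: 939200336/40287 ≈ 23313.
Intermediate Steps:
U = 30869/3 (U = (⅓)*30869 = 30869/3 ≈ 10290.)
J = -66167/13429 (J = -6 + 14407/13429 = -66167/13429 ≈ -4.9272)
((-3 + J) + (10786 - 1*(-2245))) + U = ((-3 - 66167/13429) + (10786 - 1*(-2245))) + 30869/3 = (-106454/13429 + (10786 + 2245)) + 30869/3 = (-106454/13429 + 13031) + 30869/3 = 174886845/13429 + 30869/3 = 939200336/40287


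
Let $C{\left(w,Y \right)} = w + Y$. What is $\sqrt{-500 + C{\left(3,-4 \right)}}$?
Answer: $i \sqrt{501} \approx 22.383 i$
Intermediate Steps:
$C{\left(w,Y \right)} = Y + w$
$\sqrt{-500 + C{\left(3,-4 \right)}} = \sqrt{-500 + \left(-4 + 3\right)} = \sqrt{-500 - 1} = \sqrt{-501} = i \sqrt{501}$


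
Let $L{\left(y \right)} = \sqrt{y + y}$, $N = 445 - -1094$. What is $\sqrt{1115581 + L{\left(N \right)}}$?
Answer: $\sqrt{1115581 + 9 \sqrt{38}} \approx 1056.2$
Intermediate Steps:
$N = 1539$ ($N = 445 + 1094 = 1539$)
$L{\left(y \right)} = \sqrt{2} \sqrt{y}$ ($L{\left(y \right)} = \sqrt{2 y} = \sqrt{2} \sqrt{y}$)
$\sqrt{1115581 + L{\left(N \right)}} = \sqrt{1115581 + \sqrt{2} \sqrt{1539}} = \sqrt{1115581 + \sqrt{2} \cdot 9 \sqrt{19}} = \sqrt{1115581 + 9 \sqrt{38}}$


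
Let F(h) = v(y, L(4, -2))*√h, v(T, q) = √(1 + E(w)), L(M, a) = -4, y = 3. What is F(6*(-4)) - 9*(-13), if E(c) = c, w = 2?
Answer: 117 + 6*I*√2 ≈ 117.0 + 8.4853*I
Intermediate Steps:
v(T, q) = √3 (v(T, q) = √(1 + 2) = √3)
F(h) = √3*√h
F(6*(-4)) - 9*(-13) = √3*√(6*(-4)) - 9*(-13) = √3*√(-24) + 117 = √3*(2*I*√6) + 117 = 6*I*√2 + 117 = 117 + 6*I*√2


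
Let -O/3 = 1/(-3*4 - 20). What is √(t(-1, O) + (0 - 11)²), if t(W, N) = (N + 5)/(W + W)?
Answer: 19*√21/8 ≈ 10.884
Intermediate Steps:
O = 3/32 (O = -3/(-3*4 - 20) = -3/(-12 - 20) = -3/(-32) = -3*(-1/32) = 3/32 ≈ 0.093750)
t(W, N) = (5 + N)/(2*W) (t(W, N) = (5 + N)/((2*W)) = (5 + N)*(1/(2*W)) = (5 + N)/(2*W))
√(t(-1, O) + (0 - 11)²) = √((½)*(5 + 3/32)/(-1) + (0 - 11)²) = √((½)*(-1)*(163/32) + (-11)²) = √(-163/64 + 121) = √(7581/64) = 19*√21/8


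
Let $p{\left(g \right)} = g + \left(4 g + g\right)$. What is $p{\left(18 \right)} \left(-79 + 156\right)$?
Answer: $8316$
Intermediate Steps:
$p{\left(g \right)} = 6 g$ ($p{\left(g \right)} = g + 5 g = 6 g$)
$p{\left(18 \right)} \left(-79 + 156\right) = 6 \cdot 18 \left(-79 + 156\right) = 108 \cdot 77 = 8316$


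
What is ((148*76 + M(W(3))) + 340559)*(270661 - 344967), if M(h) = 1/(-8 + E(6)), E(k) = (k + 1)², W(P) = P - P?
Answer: -1071796282928/41 ≈ -2.6141e+10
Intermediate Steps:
W(P) = 0
E(k) = (1 + k)²
M(h) = 1/41 (M(h) = 1/(-8 + (1 + 6)²) = 1/(-8 + 7²) = 1/(-8 + 49) = 1/41)
((148*76 + M(W(3))) + 340559)*(270661 - 344967) = ((148*76 + 1/41) + 340559)*(270661 - 344967) = ((11248 + 1/41) + 340559)*(-74306) = (461169/41 + 340559)*(-74306) = (14424088/41)*(-74306) = -1071796282928/41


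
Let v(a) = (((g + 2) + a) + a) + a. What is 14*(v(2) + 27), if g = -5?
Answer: 420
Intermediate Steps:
v(a) = -3 + 3*a (v(a) = (((-5 + 2) + a) + a) + a = ((-3 + a) + a) + a = (-3 + 2*a) + a = -3 + 3*a)
14*(v(2) + 27) = 14*((-3 + 3*2) + 27) = 14*((-3 + 6) + 27) = 14*(3 + 27) = 14*30 = 420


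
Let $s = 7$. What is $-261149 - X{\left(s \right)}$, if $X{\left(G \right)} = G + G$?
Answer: $-261163$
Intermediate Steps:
$X{\left(G \right)} = 2 G$
$-261149 - X{\left(s \right)} = -261149 - 2 \cdot 7 = -261149 - 14 = -261163$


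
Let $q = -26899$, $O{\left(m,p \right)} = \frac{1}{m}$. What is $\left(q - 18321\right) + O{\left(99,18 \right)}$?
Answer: $- \frac{4476779}{99} \approx -45220.0$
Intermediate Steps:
$\left(q - 18321\right) + O{\left(99,18 \right)} = \left(-26899 - 18321\right) + \frac{1}{99} = -45220 + \frac{1}{99} = - \frac{4476779}{99}$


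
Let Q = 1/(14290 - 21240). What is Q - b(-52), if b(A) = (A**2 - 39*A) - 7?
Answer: -32838751/6950 ≈ -4725.0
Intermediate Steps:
Q = -1/6950 (Q = 1/(-6950) = -1/6950 ≈ -0.00014388)
b(A) = -7 + A**2 - 39*A
Q - b(-52) = -1/6950 - (-7 + (-52)**2 - 39*(-52)) = -1/6950 - (-7 + 2704 + 2028) = -1/6950 - 1*4725 = -1/6950 - 4725 = -32838751/6950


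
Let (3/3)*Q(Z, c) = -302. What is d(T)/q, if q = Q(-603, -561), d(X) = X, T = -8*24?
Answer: 96/151 ≈ 0.63576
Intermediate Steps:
T = -192
Q(Z, c) = -302
q = -302
d(T)/q = -192/(-302) = -192*(-1/302) = 96/151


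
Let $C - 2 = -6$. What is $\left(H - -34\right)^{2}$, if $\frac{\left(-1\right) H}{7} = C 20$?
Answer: $352836$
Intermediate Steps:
$C = -4$ ($C = 2 - 6 = -4$)
$H = 560$ ($H = - 7 \left(\left(-4\right) 20\right) = \left(-7\right) \left(-80\right) = 560$)
$\left(H - -34\right)^{2} = \left(560 - -34\right)^{2} = \left(560 + \left(-29 + 63\right)\right)^{2} = \left(560 + 34\right)^{2} = 594^{2} = 352836$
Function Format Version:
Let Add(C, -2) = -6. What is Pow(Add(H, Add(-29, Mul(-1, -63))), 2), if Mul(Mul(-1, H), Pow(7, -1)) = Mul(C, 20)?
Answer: 352836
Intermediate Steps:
C = -4 (C = Add(2, -6) = -4)
H = 560 (H = Mul(-7, Mul(-4, 20)) = Mul(-7, -80) = 560)
Pow(Add(H, Add(-29, Mul(-1, -63))), 2) = Pow(Add(560, Add(-29, Mul(-1, -63))), 2) = Pow(Add(560, Add(-29, 63)), 2) = Pow(Add(560, 34), 2) = Pow(594, 2) = 352836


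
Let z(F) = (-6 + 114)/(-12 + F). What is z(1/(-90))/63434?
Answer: -4860/34286077 ≈ -0.00014175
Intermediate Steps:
z(F) = 108/(-12 + F)
z(1/(-90))/63434 = (108/(-12 + 1/(-90)))/63434 = (108/(-12 - 1/90))*(1/63434) = (108/(-1081/90))*(1/63434) = (108*(-90/1081))*(1/63434) = -9720/1081*1/63434 = -4860/34286077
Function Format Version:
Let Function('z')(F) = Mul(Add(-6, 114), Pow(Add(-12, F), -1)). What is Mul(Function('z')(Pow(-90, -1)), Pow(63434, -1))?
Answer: Rational(-4860, 34286077) ≈ -0.00014175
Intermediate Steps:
Function('z')(F) = Mul(108, Pow(Add(-12, F), -1))
Mul(Function('z')(Pow(-90, -1)), Pow(63434, -1)) = Mul(Mul(108, Pow(Add(-12, Pow(-90, -1)), -1)), Pow(63434, -1)) = Mul(Mul(108, Pow(Add(-12, Rational(-1, 90)), -1)), Rational(1, 63434)) = Mul(Mul(108, Pow(Rational(-1081, 90), -1)), Rational(1, 63434)) = Mul(Mul(108, Rational(-90, 1081)), Rational(1, 63434)) = Mul(Rational(-9720, 1081), Rational(1, 63434)) = Rational(-4860, 34286077)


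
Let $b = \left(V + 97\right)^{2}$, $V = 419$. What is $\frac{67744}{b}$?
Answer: $\frac{4234}{16641} \approx 0.25443$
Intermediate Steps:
$b = 266256$ ($b = \left(419 + 97\right)^{2} = 516^{2} = 266256$)
$\frac{67744}{b} = \frac{67744}{266256} = 67744 \cdot \frac{1}{266256} = \frac{4234}{16641}$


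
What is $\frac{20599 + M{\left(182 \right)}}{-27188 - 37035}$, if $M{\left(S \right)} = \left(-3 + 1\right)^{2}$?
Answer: $- \frac{20603}{64223} \approx -0.3208$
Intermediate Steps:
$M{\left(S \right)} = 4$ ($M{\left(S \right)} = \left(-2\right)^{2} = 4$)
$\frac{20599 + M{\left(182 \right)}}{-27188 - 37035} = \frac{20599 + 4}{-27188 - 37035} = \frac{20603}{-64223} = 20603 \left(- \frac{1}{64223}\right) = - \frac{20603}{64223}$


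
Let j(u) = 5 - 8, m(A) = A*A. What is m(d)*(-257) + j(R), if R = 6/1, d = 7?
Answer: -12596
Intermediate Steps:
R = 6 (R = 6*1 = 6)
m(A) = A²
j(u) = -3
m(d)*(-257) + j(R) = 7²*(-257) - 3 = 49*(-257) - 3 = -12593 - 3 = -12596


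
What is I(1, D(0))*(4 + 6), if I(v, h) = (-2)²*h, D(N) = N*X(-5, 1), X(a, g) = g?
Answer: 0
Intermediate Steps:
D(N) = N (D(N) = N*1 = N)
I(v, h) = 4*h
I(1, D(0))*(4 + 6) = (4*0)*(4 + 6) = 0*10 = 0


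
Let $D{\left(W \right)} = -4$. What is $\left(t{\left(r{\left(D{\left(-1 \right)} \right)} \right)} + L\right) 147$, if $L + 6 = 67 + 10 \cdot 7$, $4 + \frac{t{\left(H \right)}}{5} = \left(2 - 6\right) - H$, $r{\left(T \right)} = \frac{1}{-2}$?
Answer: $\frac{27489}{2} \approx 13745.0$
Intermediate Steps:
$r{\left(T \right)} = - \frac{1}{2}$
$t{\left(H \right)} = -40 - 5 H$ ($t{\left(H \right)} = -20 + 5 \left(\left(2 - 6\right) - H\right) = -20 + 5 \left(-4 - H\right) = -20 - \left(20 + 5 H\right) = -40 - 5 H$)
$L = 131$ ($L = -6 + \left(67 + 10 \cdot 7\right) = -6 + \left(67 + 70\right) = -6 + 137 = 131$)
$\left(t{\left(r{\left(D{\left(-1 \right)} \right)} \right)} + L\right) 147 = \left(\left(-40 - - \frac{5}{2}\right) + 131\right) 147 = \left(\left(-40 + \frac{5}{2}\right) + 131\right) 147 = \left(- \frac{75}{2} + 131\right) 147 = \frac{187}{2} \cdot 147 = \frac{27489}{2}$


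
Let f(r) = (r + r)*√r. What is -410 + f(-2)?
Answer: -410 - 4*I*√2 ≈ -410.0 - 5.6569*I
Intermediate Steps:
f(r) = 2*r^(3/2) (f(r) = (2*r)*√r = 2*r^(3/2))
-410 + f(-2) = -410 + 2*(-2)^(3/2) = -410 + 2*(-2*I*√2) = -410 - 4*I*√2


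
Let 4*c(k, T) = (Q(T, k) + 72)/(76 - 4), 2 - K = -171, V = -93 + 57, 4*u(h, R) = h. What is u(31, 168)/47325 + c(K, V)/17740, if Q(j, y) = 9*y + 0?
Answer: 2593069/5373091200 ≈ 0.00048260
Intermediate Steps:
u(h, R) = h/4
Q(j, y) = 9*y
V = -36
K = 173 (K = 2 - 1*(-171) = 2 + 171 = 173)
c(k, T) = 1/4 + k/32 (c(k, T) = ((9*k + 72)/(76 - 4))/4 = ((72 + 9*k)/72)/4 = ((72 + 9*k)*(1/72))/4 = (1 + k/8)/4 = 1/4 + k/32)
u(31, 168)/47325 + c(K, V)/17740 = ((1/4)*31)/47325 + (1/4 + (1/32)*173)/17740 = (31/4)*(1/47325) + (1/4 + 173/32)*(1/17740) = 31/189300 + (181/32)*(1/17740) = 31/189300 + 181/567680 = 2593069/5373091200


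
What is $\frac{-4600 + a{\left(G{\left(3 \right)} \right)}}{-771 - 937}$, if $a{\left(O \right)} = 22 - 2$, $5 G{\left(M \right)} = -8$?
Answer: $\frac{1145}{427} \approx 2.6815$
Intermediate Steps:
$G{\left(M \right)} = - \frac{8}{5}$ ($G{\left(M \right)} = \frac{1}{5} \left(-8\right) = - \frac{8}{5}$)
$a{\left(O \right)} = 20$ ($a{\left(O \right)} = 22 - 2 = 20$)
$\frac{-4600 + a{\left(G{\left(3 \right)} \right)}}{-771 - 937} = \frac{-4600 + 20}{-771 - 937} = - \frac{4580}{-1708} = \left(-4580\right) \left(- \frac{1}{1708}\right) = \frac{1145}{427}$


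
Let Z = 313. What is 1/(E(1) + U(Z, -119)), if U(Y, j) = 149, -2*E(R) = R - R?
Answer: 1/149 ≈ 0.0067114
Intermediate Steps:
E(R) = 0 (E(R) = -(R - R)/2 = -½*0 = 0)
1/(E(1) + U(Z, -119)) = 1/(0 + 149) = 1/149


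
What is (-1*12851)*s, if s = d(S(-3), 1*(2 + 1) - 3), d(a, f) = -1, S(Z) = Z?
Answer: 12851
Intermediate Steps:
s = -1
(-1*12851)*s = -1*12851*(-1) = -12851*(-1) = 12851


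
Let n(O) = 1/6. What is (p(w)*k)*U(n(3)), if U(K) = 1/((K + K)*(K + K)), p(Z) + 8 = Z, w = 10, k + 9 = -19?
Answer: -504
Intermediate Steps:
k = -28 (k = -9 - 19 = -28)
n(O) = ⅙
p(Z) = -8 + Z
U(K) = 1/(4*K²) (U(K) = 1/((2*K)*(2*K)) = 1/(4*K²))
(p(w)*k)*U(n(3)) = ((-8 + 10)*(-28))*(1/(4*6⁻²)) = (2*(-28))*((¼)*36) = -56*9 = -504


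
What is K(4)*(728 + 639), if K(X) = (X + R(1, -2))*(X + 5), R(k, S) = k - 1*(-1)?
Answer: 73818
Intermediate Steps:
R(k, S) = 1 + k (R(k, S) = k + 1 = 1 + k)
K(X) = (2 + X)*(5 + X) (K(X) = (X + (1 + 1))*(X + 5) = (X + 2)*(5 + X) = (2 + X)*(5 + X))
K(4)*(728 + 639) = (10 + 4**2 + 7*4)*(728 + 639) = (10 + 16 + 28)*1367 = 54*1367 = 73818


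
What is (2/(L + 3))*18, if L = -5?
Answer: -18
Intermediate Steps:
(2/(L + 3))*18 = (2/(-5 + 3))*18 = (2/(-2))*18 = -½*2*18 = -1*18 = -18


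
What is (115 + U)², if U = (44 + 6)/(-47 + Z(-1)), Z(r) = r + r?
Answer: 31192225/2401 ≈ 12991.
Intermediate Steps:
Z(r) = 2*r
U = -50/49 (U = (44 + 6)/(-47 + 2*(-1)) = 50/(-47 - 2) = 50/(-49) = 50*(-1/49) = -50/49 ≈ -1.0204)
(115 + U)² = (115 - 50/49)² = (5585/49)² = 31192225/2401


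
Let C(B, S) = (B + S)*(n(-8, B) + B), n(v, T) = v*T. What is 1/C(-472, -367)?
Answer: -1/2772056 ≈ -3.6074e-7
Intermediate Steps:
n(v, T) = T*v
C(B, S) = -7*B*(B + S) (C(B, S) = (B + S)*(B*(-8) + B) = (B + S)*(-8*B + B) = (B + S)*(-7*B) = -7*B*(B + S))
1/C(-472, -367) = 1/(7*(-472)*(-1*(-472) - 1*(-367))) = 1/(7*(-472)*(472 + 367)) = 1/(7*(-472)*839) = 1/(-2772056) = -1/2772056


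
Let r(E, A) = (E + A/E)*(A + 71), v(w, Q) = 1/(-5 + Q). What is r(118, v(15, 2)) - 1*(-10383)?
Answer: 9941099/531 ≈ 18721.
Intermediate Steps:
r(E, A) = (71 + A)*(E + A/E) (r(E, A) = (E + A/E)*(71 + A) = (71 + A)*(E + A/E))
r(118, v(15, 2)) - 1*(-10383) = ((1/(-5 + 2))² + 71/(-5 + 2) + 118²*(71 + 1/(-5 + 2)))/118 - 1*(-10383) = ((1/(-3))² + 71/(-3) + 13924*(71 + 1/(-3)))/118 + 10383 = ((-⅓)² + 71*(-⅓) + 13924*(71 - ⅓))/118 + 10383 = (⅑ - 71/3 + 13924*(212/3))/118 + 10383 = (⅑ - 71/3 + 2951888/3)/118 + 10383 = (1/118)*(8855452/9) + 10383 = 4427726/531 + 10383 = 9941099/531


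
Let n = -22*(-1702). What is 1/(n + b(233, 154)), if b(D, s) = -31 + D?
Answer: 1/37646 ≈ 2.6563e-5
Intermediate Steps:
n = 37444
1/(n + b(233, 154)) = 1/(37444 + (-31 + 233)) = 1/(37444 + 202) = 1/37646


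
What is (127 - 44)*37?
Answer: 3071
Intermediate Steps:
(127 - 44)*37 = 83*37 = 3071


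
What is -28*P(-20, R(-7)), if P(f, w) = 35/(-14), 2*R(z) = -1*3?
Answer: 70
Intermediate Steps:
R(z) = -3/2 (R(z) = (-1*3)/2 = (½)*(-3) = -3/2)
P(f, w) = -5/2 (P(f, w) = 35*(-1/14) = -5/2)
-28*P(-20, R(-7)) = -28*(-5/2) = 70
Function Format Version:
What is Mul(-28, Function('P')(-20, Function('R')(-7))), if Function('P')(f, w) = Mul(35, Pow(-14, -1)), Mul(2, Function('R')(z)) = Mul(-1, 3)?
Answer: 70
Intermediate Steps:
Function('R')(z) = Rational(-3, 2) (Function('R')(z) = Mul(Rational(1, 2), Mul(-1, 3)) = Mul(Rational(1, 2), -3) = Rational(-3, 2))
Function('P')(f, w) = Rational(-5, 2) (Function('P')(f, w) = Mul(35, Rational(-1, 14)) = Rational(-5, 2))
Mul(-28, Function('P')(-20, Function('R')(-7))) = Mul(-28, Rational(-5, 2)) = 70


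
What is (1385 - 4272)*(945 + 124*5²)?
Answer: -11677915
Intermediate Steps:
(1385 - 4272)*(945 + 124*5²) = -2887*(945 + 124*25) = -2887*(945 + 3100) = -2887*4045 = -11677915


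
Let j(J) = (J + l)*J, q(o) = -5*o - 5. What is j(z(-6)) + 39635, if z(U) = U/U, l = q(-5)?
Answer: 39656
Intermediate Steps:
q(o) = -5 - 5*o
l = 20 (l = -5 - 5*(-5) = -5 + 25 = 20)
z(U) = 1
j(J) = J*(20 + J) (j(J) = (J + 20)*J = (20 + J)*J = J*(20 + J))
j(z(-6)) + 39635 = 1*(20 + 1) + 39635 = 1*21 + 39635 = 21 + 39635 = 39656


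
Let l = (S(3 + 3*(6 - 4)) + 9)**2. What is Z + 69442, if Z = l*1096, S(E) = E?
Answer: 424546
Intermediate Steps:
l = 324 (l = ((3 + 3*(6 - 4)) + 9)**2 = ((3 + 3*2) + 9)**2 = ((3 + 6) + 9)**2 = (9 + 9)**2 = 18**2 = 324)
Z = 355104 (Z = 324*1096 = 355104)
Z + 69442 = 355104 + 69442 = 424546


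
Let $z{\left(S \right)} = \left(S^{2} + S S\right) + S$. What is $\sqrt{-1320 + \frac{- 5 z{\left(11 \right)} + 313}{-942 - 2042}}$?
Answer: $\frac{i \sqrt{183605893}}{373} \approx 36.327 i$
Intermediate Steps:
$z{\left(S \right)} = S + 2 S^{2}$ ($z{\left(S \right)} = \left(S^{2} + S^{2}\right) + S = 2 S^{2} + S = S + 2 S^{2}$)
$\sqrt{-1320 + \frac{- 5 z{\left(11 \right)} + 313}{-942 - 2042}} = \sqrt{-1320 + \frac{- 5 \cdot 11 \left(1 + 2 \cdot 11\right) + 313}{-942 - 2042}} = \sqrt{-1320 + \frac{- 5 \cdot 11 \left(1 + 22\right) + 313}{-2984}} = \sqrt{-1320 + \left(- 5 \cdot 11 \cdot 23 + 313\right) \left(- \frac{1}{2984}\right)} = \sqrt{-1320 + \left(\left(-5\right) 253 + 313\right) \left(- \frac{1}{2984}\right)} = \sqrt{-1320 + \left(-1265 + 313\right) \left(- \frac{1}{2984}\right)} = \sqrt{-1320 - - \frac{119}{373}} = \sqrt{-1320 + \frac{119}{373}} = \sqrt{- \frac{492241}{373}} = \frac{i \sqrt{183605893}}{373}$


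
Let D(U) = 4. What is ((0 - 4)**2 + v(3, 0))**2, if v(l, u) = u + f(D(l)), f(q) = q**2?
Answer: 1024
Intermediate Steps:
v(l, u) = 16 + u (v(l, u) = u + 4**2 = u + 16 = 16 + u)
((0 - 4)**2 + v(3, 0))**2 = ((0 - 4)**2 + (16 + 0))**2 = ((-4)**2 + 16)**2 = (16 + 16)**2 = 32**2 = 1024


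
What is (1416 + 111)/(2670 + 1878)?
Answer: 509/1516 ≈ 0.33575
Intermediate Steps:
(1416 + 111)/(2670 + 1878) = 1527/4548 = 1527*(1/4548) = 509/1516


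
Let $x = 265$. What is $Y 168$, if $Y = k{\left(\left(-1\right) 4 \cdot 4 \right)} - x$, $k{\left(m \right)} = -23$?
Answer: $-48384$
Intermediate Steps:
$Y = -288$ ($Y = -23 - 265 = -288$)
$Y 168 = \left(-288\right) 168 = -48384$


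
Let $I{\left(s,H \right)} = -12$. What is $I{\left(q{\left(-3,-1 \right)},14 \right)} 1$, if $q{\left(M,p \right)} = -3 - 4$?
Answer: $-12$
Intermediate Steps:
$q{\left(M,p \right)} = -7$
$I{\left(q{\left(-3,-1 \right)},14 \right)} 1 = \left(-12\right) 1 = -12$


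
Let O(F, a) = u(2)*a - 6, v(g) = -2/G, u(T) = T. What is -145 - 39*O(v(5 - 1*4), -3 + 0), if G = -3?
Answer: 323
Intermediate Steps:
v(g) = ⅔ (v(g) = -2/(-3) = -2*(-⅓) = ⅔)
O(F, a) = -6 + 2*a (O(F, a) = 2*a - 6 = -6 + 2*a)
-145 - 39*O(v(5 - 1*4), -3 + 0) = -145 - 39*(-6 + 2*(-3 + 0)) = -145 - 39*(-6 + 2*(-3)) = -145 - 39*(-6 - 6) = -145 - 39*(-12) = -145 + 468 = 323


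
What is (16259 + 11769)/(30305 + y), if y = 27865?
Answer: 2002/4155 ≈ 0.48183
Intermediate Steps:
(16259 + 11769)/(30305 + y) = (16259 + 11769)/(30305 + 27865) = 28028/58170 = 28028*(1/58170) = 2002/4155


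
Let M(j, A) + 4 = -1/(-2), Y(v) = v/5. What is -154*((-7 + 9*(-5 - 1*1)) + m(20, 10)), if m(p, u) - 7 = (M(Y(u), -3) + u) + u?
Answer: 5775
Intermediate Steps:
Y(v) = v/5 (Y(v) = v*(⅕) = v/5)
M(j, A) = -7/2 (M(j, A) = -4 - 1/(-2) = -4 - 1*(-½) = -4 + ½ = -7/2)
m(p, u) = 7/2 + 2*u (m(p, u) = 7 + ((-7/2 + u) + u) = 7 + (-7/2 + 2*u) = 7/2 + 2*u)
-154*((-7 + 9*(-5 - 1*1)) + m(20, 10)) = -154*((-7 + 9*(-5 - 1*1)) + (7/2 + 2*10)) = -154*((-7 + 9*(-5 - 1)) + (7/2 + 20)) = -154*((-7 + 9*(-6)) + 47/2) = -154*((-7 - 54) + 47/2) = -154*(-61 + 47/2) = -154*(-75/2) = 5775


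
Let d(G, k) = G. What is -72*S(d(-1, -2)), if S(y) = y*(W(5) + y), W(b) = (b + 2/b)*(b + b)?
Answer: 3816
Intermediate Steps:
W(b) = 2*b*(b + 2/b) (W(b) = (b + 2/b)*(2*b) = 2*b*(b + 2/b))
S(y) = y*(54 + y) (S(y) = y*((4 + 2*5²) + y) = y*((4 + 2*25) + y) = y*((4 + 50) + y) = y*(54 + y))
-72*S(d(-1, -2)) = -(-72)*(54 - 1) = -(-72)*53 = -72*(-53) = 3816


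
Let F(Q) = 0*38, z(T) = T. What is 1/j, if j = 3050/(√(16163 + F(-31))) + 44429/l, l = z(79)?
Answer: 56730368233/31846671328183 - 19035050*√16163/31846671328183 ≈ 0.0017054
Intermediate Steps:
l = 79
F(Q) = 0
j = 44429/79 + 3050*√16163/16163 (j = 3050/(√(16163 + 0)) + 44429/79 = 3050/(√16163) + 44429*(1/79) = 3050*(√16163/16163) + 44429/79 = 3050*√16163/16163 + 44429/79 = 44429/79 + 3050*√16163/16163 ≈ 586.38)
1/j = 1/(44429/79 + 3050*√16163/16163)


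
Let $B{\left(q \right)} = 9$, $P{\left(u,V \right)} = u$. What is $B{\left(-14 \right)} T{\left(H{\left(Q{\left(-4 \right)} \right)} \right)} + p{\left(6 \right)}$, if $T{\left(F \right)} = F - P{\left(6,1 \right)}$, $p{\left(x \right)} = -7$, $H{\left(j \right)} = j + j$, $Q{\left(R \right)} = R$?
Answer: $-133$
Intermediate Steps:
$H{\left(j \right)} = 2 j$
$T{\left(F \right)} = -6 + F$ ($T{\left(F \right)} = F - 6 = -6 + F$)
$B{\left(-14 \right)} T{\left(H{\left(Q{\left(-4 \right)} \right)} \right)} + p{\left(6 \right)} = 9 \left(-6 + 2 \left(-4\right)\right) - 7 = 9 \left(-6 - 8\right) - 7 = 9 \left(-14\right) - 7 = -126 - 7 = -133$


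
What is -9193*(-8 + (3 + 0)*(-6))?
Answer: 239018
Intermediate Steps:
-9193*(-8 + (3 + 0)*(-6)) = -9193*(-8 + 3*(-6)) = -9193*(-8 - 18) = -9193*(-26) = 239018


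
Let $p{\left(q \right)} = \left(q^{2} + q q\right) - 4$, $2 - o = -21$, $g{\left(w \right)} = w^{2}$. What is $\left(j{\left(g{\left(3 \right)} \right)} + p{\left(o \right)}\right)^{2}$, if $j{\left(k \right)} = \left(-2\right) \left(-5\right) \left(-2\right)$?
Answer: $1069156$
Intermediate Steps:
$o = 23$ ($o = 2 - -21 = 2 + 21 = 23$)
$p{\left(q \right)} = -4 + 2 q^{2}$ ($p{\left(q \right)} = \left(q^{2} + q^{2}\right) - 4 = 2 q^{2} - 4 = -4 + 2 q^{2}$)
$j{\left(k \right)} = -20$ ($j{\left(k \right)} = 10 \left(-2\right) = -20$)
$\left(j{\left(g{\left(3 \right)} \right)} + p{\left(o \right)}\right)^{2} = \left(-20 - \left(4 - 2 \cdot 23^{2}\right)\right)^{2} = \left(-20 + \left(-4 + 2 \cdot 529\right)\right)^{2} = \left(-20 + \left(-4 + 1058\right)\right)^{2} = \left(-20 + 1054\right)^{2} = 1034^{2} = 1069156$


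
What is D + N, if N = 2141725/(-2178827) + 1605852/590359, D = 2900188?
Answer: 532926490117285459/183755732699 ≈ 2.9002e+6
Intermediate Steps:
N = 319212438047/183755732699 (N = 2141725*(-1/2178827) + 1605852*(1/590359) = -2141725/2178827 + 1605852/590359 = 319212438047/183755732699 ≈ 1.7372)
D + N = 2900188 + 319212438047/183755732699 = 532926490117285459/183755732699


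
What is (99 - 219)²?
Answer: 14400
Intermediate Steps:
(99 - 219)² = (-120)² = 14400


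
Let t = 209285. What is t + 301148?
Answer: 510433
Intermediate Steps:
t + 301148 = 209285 + 301148 = 510433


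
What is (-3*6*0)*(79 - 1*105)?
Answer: 0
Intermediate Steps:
(-3*6*0)*(79 - 1*105) = (-18*0)*(79 - 105) = 0*(-26) = 0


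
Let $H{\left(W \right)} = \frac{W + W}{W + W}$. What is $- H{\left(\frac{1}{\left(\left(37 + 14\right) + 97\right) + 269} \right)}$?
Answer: $-1$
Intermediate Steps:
$H{\left(W \right)} = 1$ ($H{\left(W \right)} = \frac{2 W}{2 W} = 2 W \frac{1}{2 W} = 1$)
$- H{\left(\frac{1}{\left(\left(37 + 14\right) + 97\right) + 269} \right)} = \left(-1\right) 1 = -1$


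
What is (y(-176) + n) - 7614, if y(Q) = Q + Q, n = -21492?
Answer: -29458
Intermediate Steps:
y(Q) = 2*Q
(y(-176) + n) - 7614 = (2*(-176) - 21492) - 7614 = (-352 - 21492) - 7614 = -21844 - 7614 = -29458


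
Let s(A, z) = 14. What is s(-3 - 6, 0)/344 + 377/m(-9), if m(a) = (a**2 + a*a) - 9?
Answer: 65915/26316 ≈ 2.5047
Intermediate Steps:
m(a) = -9 + 2*a**2 (m(a) = (a**2 + a**2) - 9 = 2*a**2 - 9 = -9 + 2*a**2)
s(-3 - 6, 0)/344 + 377/m(-9) = 14/344 + 377/(-9 + 2*(-9)**2) = 14*(1/344) + 377/(-9 + 2*81) = 7/172 + 377/(-9 + 162) = 7/172 + 377/153 = 65915/26316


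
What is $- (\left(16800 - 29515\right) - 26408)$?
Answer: $39123$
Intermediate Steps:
$- (\left(16800 - 29515\right) - 26408) = - (-12715 - 26408) = \left(-1\right) \left(-39123\right) = 39123$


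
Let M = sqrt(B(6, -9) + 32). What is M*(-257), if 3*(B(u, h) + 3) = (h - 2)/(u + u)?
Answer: -257*sqrt(1033)/6 ≈ -1376.7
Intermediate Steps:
B(u, h) = -3 + (-2 + h)/(6*u) (B(u, h) = -3 + ((h - 2)/(u + u))/3 = -3 + ((-2 + h)/((2*u)))/3 = -3 + ((-2 + h)*(1/(2*u)))/3 = -3 + ((-2 + h)/(2*u))/3 = -3 + (-2 + h)/(6*u))
M = sqrt(1033)/6 (M = sqrt((1/6)*(-2 - 9 - 18*6)/6 + 32) = sqrt((1/6)*(1/6)*(-2 - 9 - 108) + 32) = sqrt((1/6)*(1/6)*(-119) + 32) = sqrt(-119/36 + 32) = sqrt(1033/36) = sqrt(1033)/6 ≈ 5.3567)
M*(-257) = (sqrt(1033)/6)*(-257) = -257*sqrt(1033)/6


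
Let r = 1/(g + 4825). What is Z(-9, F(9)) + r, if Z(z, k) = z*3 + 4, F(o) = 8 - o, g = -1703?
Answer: -71805/3122 ≈ -23.000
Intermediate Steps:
Z(z, k) = 4 + 3*z (Z(z, k) = 3*z + 4 = 4 + 3*z)
r = 1/3122 (r = 1/(-1703 + 4825) = 1/3122 ≈ 0.00032031)
Z(-9, F(9)) + r = (4 + 3*(-9)) + 1/3122 = (4 - 27) + 1/3122 = -23 + 1/3122 = -71805/3122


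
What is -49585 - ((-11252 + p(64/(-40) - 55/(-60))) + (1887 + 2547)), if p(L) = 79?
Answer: -42846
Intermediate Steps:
-49585 - ((-11252 + p(64/(-40) - 55/(-60))) + (1887 + 2547)) = -49585 - ((-11252 + 79) + (1887 + 2547)) = -49585 - (-11173 + 4434) = -49585 - 1*(-6739) = -49585 + 6739 = -42846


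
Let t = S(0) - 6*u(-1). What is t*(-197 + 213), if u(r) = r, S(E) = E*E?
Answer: 96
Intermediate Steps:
S(E) = E²
t = 6 (t = 0² - 6*(-1) = 0 + 6 = 6)
t*(-197 + 213) = 6*(-197 + 213) = 6*16 = 96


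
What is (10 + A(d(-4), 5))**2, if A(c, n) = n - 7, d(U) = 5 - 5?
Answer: 64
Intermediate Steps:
d(U) = 0
A(c, n) = -7 + n
(10 + A(d(-4), 5))**2 = (10 + (-7 + 5))**2 = (10 - 2)**2 = 8**2 = 64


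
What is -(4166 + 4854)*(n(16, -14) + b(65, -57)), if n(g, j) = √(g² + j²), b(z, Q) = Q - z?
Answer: 1100440 - 18040*√113 ≈ 9.0867e+5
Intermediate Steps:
-(4166 + 4854)*(n(16, -14) + b(65, -57)) = -(4166 + 4854)*(√(16² + (-14)²) + (-57 - 1*65)) = -9020*(√(256 + 196) + (-57 - 65)) = -9020*(√452 - 122) = -9020*(2*√113 - 122) = -9020*(-122 + 2*√113) = -(-1100440 + 18040*√113) = 1100440 - 18040*√113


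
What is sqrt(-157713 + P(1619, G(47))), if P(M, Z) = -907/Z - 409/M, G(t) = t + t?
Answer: I*sqrt(3652953657998442)/152186 ≈ 397.14*I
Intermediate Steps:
G(t) = 2*t
sqrt(-157713 + P(1619, G(47))) = sqrt(-157713 + (-907/(2*47) - 409/1619)) = sqrt(-157713 + (-907/94 - 409*1/1619)) = sqrt(-157713 + (-907*1/94 - 409/1619)) = sqrt(-157713 + (-907/94 - 409/1619)) = sqrt(-157713 - 1506879/152186) = sqrt(-24003217497/152186) = I*sqrt(3652953657998442)/152186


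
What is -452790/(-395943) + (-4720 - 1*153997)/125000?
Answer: -2081378377/16497625000 ≈ -0.12616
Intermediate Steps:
-452790/(-395943) + (-4720 - 1*153997)/125000 = -452790*(-1/395943) + (-4720 - 153997)*(1/125000) = 150930/131981 - 158717*1/125000 = 150930/131981 - 158717/125000 = -2081378377/16497625000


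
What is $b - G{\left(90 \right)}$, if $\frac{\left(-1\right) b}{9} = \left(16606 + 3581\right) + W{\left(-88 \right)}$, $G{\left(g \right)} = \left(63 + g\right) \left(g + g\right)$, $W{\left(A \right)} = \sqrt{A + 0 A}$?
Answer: $-209223 - 18 i \sqrt{22} \approx -2.0922 \cdot 10^{5} - 84.427 i$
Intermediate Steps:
$W{\left(A \right)} = \sqrt{A}$ ($W{\left(A \right)} = \sqrt{A + 0} = \sqrt{A}$)
$G{\left(g \right)} = 2 g \left(63 + g\right)$ ($G{\left(g \right)} = \left(63 + g\right) 2 g = 2 g \left(63 + g\right)$)
$b = -181683 - 18 i \sqrt{22}$ ($b = - 9 \left(\left(16606 + 3581\right) + \sqrt{-88}\right) = - 9 \left(20187 + 2 i \sqrt{22}\right) = -181683 - 18 i \sqrt{22} \approx -1.8168 \cdot 10^{5} - 84.427 i$)
$b - G{\left(90 \right)} = \left(-181683 - 18 i \sqrt{22}\right) - 2 \cdot 90 \left(63 + 90\right) = \left(-181683 - 18 i \sqrt{22}\right) - 2 \cdot 90 \cdot 153 = \left(-181683 - 18 i \sqrt{22}\right) - 27540 = -209223 - 18 i \sqrt{22}$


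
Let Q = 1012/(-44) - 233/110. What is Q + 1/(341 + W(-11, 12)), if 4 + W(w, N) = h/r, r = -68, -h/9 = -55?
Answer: -61941743/2466310 ≈ -25.115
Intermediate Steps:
h = 495 (h = -9*(-55) = 495)
W(w, N) = -767/68 (W(w, N) = -4 + 495/(-68) = -4 + 495*(-1/68) = -4 - 495/68 = -767/68)
Q = -2763/110 (Q = 1012*(-1/44) - 233*1/110 = -23 - 233/110 = -2763/110 ≈ -25.118)
Q + 1/(341 + W(-11, 12)) = -2763/110 + 1/(341 - 767/68) = -2763/110 + 1/(22421/68) = -2763/110 + 68/22421 = -61941743/2466310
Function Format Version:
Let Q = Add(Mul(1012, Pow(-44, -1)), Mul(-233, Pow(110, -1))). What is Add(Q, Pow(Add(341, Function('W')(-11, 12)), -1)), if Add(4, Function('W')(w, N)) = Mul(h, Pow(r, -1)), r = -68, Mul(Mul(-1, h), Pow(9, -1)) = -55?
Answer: Rational(-61941743, 2466310) ≈ -25.115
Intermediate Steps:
h = 495 (h = Mul(-9, -55) = 495)
Function('W')(w, N) = Rational(-767, 68) (Function('W')(w, N) = Add(-4, Mul(495, Pow(-68, -1))) = Add(-4, Mul(495, Rational(-1, 68))) = Add(-4, Rational(-495, 68)) = Rational(-767, 68))
Q = Rational(-2763, 110) (Q = Add(Mul(1012, Rational(-1, 44)), Mul(-233, Rational(1, 110))) = Add(-23, Rational(-233, 110)) = Rational(-2763, 110) ≈ -25.118)
Add(Q, Pow(Add(341, Function('W')(-11, 12)), -1)) = Add(Rational(-2763, 110), Pow(Add(341, Rational(-767, 68)), -1)) = Add(Rational(-2763, 110), Pow(Rational(22421, 68), -1)) = Add(Rational(-2763, 110), Rational(68, 22421)) = Rational(-61941743, 2466310)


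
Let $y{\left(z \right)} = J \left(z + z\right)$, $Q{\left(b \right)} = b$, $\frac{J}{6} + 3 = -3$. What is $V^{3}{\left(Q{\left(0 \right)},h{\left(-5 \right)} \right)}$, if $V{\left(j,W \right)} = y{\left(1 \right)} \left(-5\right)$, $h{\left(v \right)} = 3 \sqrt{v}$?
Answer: $46656000$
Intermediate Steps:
$J = -36$ ($J = -18 + 6 \left(-3\right) = -18 - 18 = -36$)
$y{\left(z \right)} = - 72 z$ ($y{\left(z \right)} = - 36 \left(z + z\right) = - 36 \cdot 2 z = - 72 z$)
$V{\left(j,W \right)} = 360$ ($V{\left(j,W \right)} = \left(-72\right) 1 \left(-5\right) = \left(-72\right) \left(-5\right) = 360$)
$V^{3}{\left(Q{\left(0 \right)},h{\left(-5 \right)} \right)} = 360^{3} = 46656000$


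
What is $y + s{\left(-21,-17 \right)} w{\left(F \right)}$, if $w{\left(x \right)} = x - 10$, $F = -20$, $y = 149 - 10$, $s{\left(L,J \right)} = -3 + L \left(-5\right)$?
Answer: $-2921$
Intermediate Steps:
$s{\left(L,J \right)} = -3 - 5 L$
$y = 139$
$w{\left(x \right)} = -10 + x$ ($w{\left(x \right)} = x - 10 = -10 + x$)
$y + s{\left(-21,-17 \right)} w{\left(F \right)} = 139 + \left(-3 - -105\right) \left(-10 - 20\right) = 139 + \left(-3 + 105\right) \left(-30\right) = 139 + 102 \left(-30\right) = 139 - 3060 = -2921$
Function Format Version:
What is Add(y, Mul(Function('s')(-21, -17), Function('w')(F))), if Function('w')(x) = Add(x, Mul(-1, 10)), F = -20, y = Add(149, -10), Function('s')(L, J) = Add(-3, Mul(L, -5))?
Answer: -2921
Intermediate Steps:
Function('s')(L, J) = Add(-3, Mul(-5, L))
y = 139
Function('w')(x) = Add(-10, x) (Function('w')(x) = Add(x, -10) = Add(-10, x))
Add(y, Mul(Function('s')(-21, -17), Function('w')(F))) = Add(139, Mul(Add(-3, Mul(-5, -21)), Add(-10, -20))) = Add(139, Mul(Add(-3, 105), -30)) = Add(139, Mul(102, -30)) = Add(139, -3060) = -2921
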